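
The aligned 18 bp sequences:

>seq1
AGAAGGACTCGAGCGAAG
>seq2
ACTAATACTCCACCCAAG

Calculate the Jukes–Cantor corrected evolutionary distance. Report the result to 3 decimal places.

The sequences differ at 7 of 18 sites (2, 3, 5, 6, 11, 13, 15), so p = 7/18 ≈ 0.388889.
d = −(3/4) ln(1 − 4p/3) = −0.75 ln(1 − 0.518519) = −0.75 ln(0.481481)
  = −0.75 × (-0.730889) = 0.548167 substitutions/site.

0.548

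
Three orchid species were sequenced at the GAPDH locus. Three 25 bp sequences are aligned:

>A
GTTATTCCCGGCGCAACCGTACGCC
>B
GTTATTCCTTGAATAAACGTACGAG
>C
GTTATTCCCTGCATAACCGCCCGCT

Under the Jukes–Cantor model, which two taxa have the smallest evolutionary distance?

A and C

A–B: 8/25 differ, p = 0.320, d = 0.417.
A–C: 6/25 differ, p = 0.240, d = 0.289.
B–C: 7/25 differ, p = 0.280, d = 0.351.
The smallest distance is between A and C.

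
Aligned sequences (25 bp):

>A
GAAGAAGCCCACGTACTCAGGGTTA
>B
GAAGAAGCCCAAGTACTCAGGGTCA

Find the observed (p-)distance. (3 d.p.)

The sequences differ at 2 of 25 positions (sites 12, 24).
p = 2/25 = 0.080.

0.080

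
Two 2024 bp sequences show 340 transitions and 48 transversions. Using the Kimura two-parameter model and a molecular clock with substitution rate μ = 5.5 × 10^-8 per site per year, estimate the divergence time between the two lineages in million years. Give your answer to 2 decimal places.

2.14

P = 340/2024 ≈ 0.167984 and Q = 48/2024 ≈ 0.023715.
Under the Kimura two-parameter model, d = −½ ln(1 − 2P − Q) − ¼ ln(1 − 2Q).
1 − 2P − Q = 0.640317, giving −½ ln(0.640317) = 0.222896.
1 − 2Q = 0.95257, giving −¼ ln(0.95257) = 0.012148.
d = 0.222896 + 0.012148 = 0.235044.
Under a molecular clock d = 2μt, so t = d/(2μ) = 0.235044 / (2 × 5.5 × 10^-8) = 2.14 million years.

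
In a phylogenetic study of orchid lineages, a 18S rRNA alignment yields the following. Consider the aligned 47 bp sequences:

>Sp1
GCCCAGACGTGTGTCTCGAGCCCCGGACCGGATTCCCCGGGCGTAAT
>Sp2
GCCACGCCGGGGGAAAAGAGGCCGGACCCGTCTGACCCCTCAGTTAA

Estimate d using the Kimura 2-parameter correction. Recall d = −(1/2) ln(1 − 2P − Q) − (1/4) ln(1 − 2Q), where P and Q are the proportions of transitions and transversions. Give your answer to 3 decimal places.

Of 47 sites, 1 differences are transitions and 22 are transversions, so P = 1/47 ≈ 0.021277 and Q = 22/47 ≈ 0.468085.
Under the Kimura two-parameter model, d = −½ ln(1 − 2P − Q) − ¼ ln(1 − 2Q).
1 − 2P − Q = 0.489361, giving −½ ln(0.489361) = 0.357327.
1 − 2Q = 0.06383, giving −¼ ln(0.06383) = 0.687883.
d = 0.357327 + 0.687883 = 1.045210.

1.045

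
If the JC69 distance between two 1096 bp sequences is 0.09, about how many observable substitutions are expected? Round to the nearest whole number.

93

Invert JC69: p = (3/4)(1 − e^(−4d/3)) = 0.75 × (1 − e^(-0.12)) = 0.75 × (1 − 0.886920) = 0.084810.
Expected differing sites = pL ≈ 0.084810 × 1096 = 92.95176 ≈ 93.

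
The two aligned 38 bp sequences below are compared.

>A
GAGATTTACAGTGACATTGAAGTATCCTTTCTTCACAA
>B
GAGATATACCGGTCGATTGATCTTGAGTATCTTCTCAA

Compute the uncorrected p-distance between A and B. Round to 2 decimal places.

0.37

The sequences differ at 14 of 38 positions.
p = 14/38 = 0.368421… ≈ 0.37 (to 2 d.p.).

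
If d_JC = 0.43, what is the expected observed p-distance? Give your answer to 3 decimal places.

p = (3/4)(1 − e^(−4d/3)) = 0.75 × (1 − e^(-0.573333)) = 0.75 × (1 − 0.563644) = 0.327267.

0.327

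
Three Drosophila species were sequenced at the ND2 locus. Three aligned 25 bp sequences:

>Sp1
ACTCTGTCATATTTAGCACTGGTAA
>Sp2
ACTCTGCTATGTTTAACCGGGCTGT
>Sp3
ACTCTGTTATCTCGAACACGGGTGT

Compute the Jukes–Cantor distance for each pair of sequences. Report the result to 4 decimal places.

Sp1–Sp2: 10/25 sites differ → p = 0.4, d = −0.75 ln(1 − 0.533333) = 0.571605 ≈ 0.5716.
Sp1–Sp3: 8/25 sites differ → p = 0.32, d = −0.75 ln(1 − 0.426667) = 0.417216 ≈ 0.4172.
Sp2–Sp3: 7/25 sites differ → p = 0.28, d = −0.75 ln(1 − 0.373333) = 0.350505 ≈ 0.3505.

d(Sp1,Sp2) = 0.5716, d(Sp1,Sp3) = 0.4172, d(Sp2,Sp3) = 0.3505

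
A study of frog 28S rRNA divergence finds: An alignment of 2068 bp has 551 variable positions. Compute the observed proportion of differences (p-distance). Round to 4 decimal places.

p = 551/2068 = 0.266441… ≈ 0.2664 (to 4 d.p.).

0.2664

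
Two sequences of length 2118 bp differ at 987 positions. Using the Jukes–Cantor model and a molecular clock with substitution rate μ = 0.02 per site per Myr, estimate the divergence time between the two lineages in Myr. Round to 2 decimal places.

p = 987/2118 ≈ 0.466006.
d = −(3/4) ln(1 − 4p/3) = −0.75 ln(1 − 0.621341) = −0.75 ln(0.378659)
  = −0.75 × (-0.971119) = 0.728339 substitutions/site.
Under a molecular clock d = 2μt, so t = d/(2μ) = 0.728339 / (2 × 0.02) = 18.21 Myr.

18.21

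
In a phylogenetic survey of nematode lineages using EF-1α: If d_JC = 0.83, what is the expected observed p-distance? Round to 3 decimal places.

p = (3/4)(1 − e^(−4d/3)) = 0.75 × (1 − e^(-1.106667)) = 0.75 × (1 − 0.330659) = 0.502006.

0.502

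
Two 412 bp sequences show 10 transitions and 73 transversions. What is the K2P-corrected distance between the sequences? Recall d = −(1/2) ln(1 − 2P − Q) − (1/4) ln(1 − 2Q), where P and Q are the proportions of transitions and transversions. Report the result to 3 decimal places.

P = 10/412 ≈ 0.024272 and Q = 73/412 ≈ 0.177184.
Under the Kimura two-parameter model, d = −½ ln(1 − 2P − Q) − ¼ ln(1 − 2Q).
1 − 2P − Q = 0.774272, giving −½ ln(0.774272) = 0.127916.
1 − 2Q = 0.645632, giving −¼ ln(0.645632) = 0.109381.
d = 0.127916 + 0.109381 = 0.237297.

0.237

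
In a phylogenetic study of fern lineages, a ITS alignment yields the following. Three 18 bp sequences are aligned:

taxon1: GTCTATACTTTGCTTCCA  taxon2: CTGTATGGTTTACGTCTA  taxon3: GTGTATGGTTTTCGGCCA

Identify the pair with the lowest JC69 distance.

taxon2 and taxon3

taxon1–taxon2: 7/18 differ, p = 0.389, d = 0.548.
taxon1–taxon3: 6/18 differ, p = 0.333, d = 0.441.
taxon2–taxon3: 4/18 differ, p = 0.222, d = 0.264.
The smallest distance is between taxon2 and taxon3.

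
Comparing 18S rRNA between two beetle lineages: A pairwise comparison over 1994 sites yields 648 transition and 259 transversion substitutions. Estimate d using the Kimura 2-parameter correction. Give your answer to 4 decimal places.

0.8319

P = 648/1994 ≈ 0.324975 and Q = 259/1994 ≈ 0.12989.
Under the Kimura two-parameter model, d = −½ ln(1 − 2P − Q) − ¼ ln(1 − 2Q).
1 − 2P − Q = 0.22016, giving −½ ln(0.22016) = 0.756700.
1 − 2Q = 0.74022, giving −¼ ln(0.74022) = 0.075202.
d = 0.756700 + 0.075202 = 0.831902.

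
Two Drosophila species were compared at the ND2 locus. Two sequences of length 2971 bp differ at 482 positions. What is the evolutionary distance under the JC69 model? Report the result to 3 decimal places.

p = 482/2971 ≈ 0.162235.
d = −(3/4) ln(1 − 4p/3) = −0.75 ln(1 − 0.216313) = −0.75 ln(0.783687)
  = −0.75 × (-0.243746) = 0.182810 substitutions/site.

0.183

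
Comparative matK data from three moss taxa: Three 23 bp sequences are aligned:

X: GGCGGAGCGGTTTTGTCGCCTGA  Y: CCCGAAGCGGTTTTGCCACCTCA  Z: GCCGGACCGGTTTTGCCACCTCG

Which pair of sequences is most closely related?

Y and Z

X–Y: 6/23 differ, p = 0.261, d = 0.321.
X–Z: 6/23 differ, p = 0.261, d = 0.321.
Y–Z: 4/23 differ, p = 0.174, d = 0.198.
The smallest distance is between Y and Z.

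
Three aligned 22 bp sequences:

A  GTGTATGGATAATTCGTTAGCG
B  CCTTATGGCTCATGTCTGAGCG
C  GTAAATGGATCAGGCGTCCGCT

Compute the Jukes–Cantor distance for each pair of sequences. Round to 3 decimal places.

d(A,B) = 0.591, d(A,C) = 0.497, d(B,C) = 0.824

A–B: 9/22 sites differ → p ≈ 0.409091, d = −0.75 ln(1 − 0.545455) = 0.591344 ≈ 0.591.
A–C: 8/22 sites differ → p ≈ 0.363636, d = −0.75 ln(1 − 0.484848) = 0.497470 ≈ 0.497.
B–C: 11/22 sites differ → p = 0.5, d = −0.75 ln(1 − 0.666667) = 0.823960 ≈ 0.824.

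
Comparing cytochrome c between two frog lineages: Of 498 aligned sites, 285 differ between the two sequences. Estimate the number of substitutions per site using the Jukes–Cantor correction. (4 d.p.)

p = 285/498 ≈ 0.572289.
d = −(3/4) ln(1 − 4p/3) = −0.75 ln(1 − 0.763052) = −0.75 ln(0.236948)
  = −0.75 × (-1.439915) = 1.079936 substitutions/site.

1.0799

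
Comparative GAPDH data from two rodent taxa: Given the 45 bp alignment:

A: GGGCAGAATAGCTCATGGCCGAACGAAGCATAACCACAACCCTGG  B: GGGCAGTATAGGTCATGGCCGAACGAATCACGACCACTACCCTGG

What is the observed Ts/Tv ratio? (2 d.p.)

0.50

Transitions are A↔G and C↔T; transversions are all other mismatches.
Transitions: 2. Transversions: 4.
R = 2/4 = 0.50.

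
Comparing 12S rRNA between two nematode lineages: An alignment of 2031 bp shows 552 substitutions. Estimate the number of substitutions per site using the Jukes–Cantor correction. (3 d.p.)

0.338

p = 552/2031 ≈ 0.271787.
d = −(3/4) ln(1 − 4p/3) = −0.75 ln(1 − 0.362383) = −0.75 ln(0.637617)
  = −0.75 × (-0.450017) = 0.337513 substitutions/site.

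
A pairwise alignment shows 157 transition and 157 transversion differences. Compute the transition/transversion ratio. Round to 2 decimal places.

R = 157/157 = 1.00.

1.00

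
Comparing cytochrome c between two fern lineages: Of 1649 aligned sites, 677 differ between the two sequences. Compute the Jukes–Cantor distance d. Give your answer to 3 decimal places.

p = 677/1649 ≈ 0.410552.
d = −(3/4) ln(1 − 4p/3) = −0.75 ln(1 − 0.547403) = −0.75 ln(0.452597)
  = −0.75 × (-0.792753) = 0.594565 substitutions/site.

0.595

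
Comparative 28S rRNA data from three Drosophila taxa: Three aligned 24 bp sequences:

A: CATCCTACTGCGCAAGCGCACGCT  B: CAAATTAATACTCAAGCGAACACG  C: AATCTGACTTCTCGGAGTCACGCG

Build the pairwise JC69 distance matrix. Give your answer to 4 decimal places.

d(A,B) = 0.5199, d(A,C) = 0.7083, d(B,C) = 0.9607

A–B: 9/24 sites differ → p = 0.375, d = −0.75 ln(1 − 0.5) = 0.519860 ≈ 0.5199.
A–C: 11/24 sites differ → p ≈ 0.458333, d = −0.75 ln(1 − 0.611111) = 0.708346 ≈ 0.7083.
B–C: 13/24 sites differ → p ≈ 0.541667, d = −0.75 ln(1 − 0.722223) = 0.960702 ≈ 0.9607.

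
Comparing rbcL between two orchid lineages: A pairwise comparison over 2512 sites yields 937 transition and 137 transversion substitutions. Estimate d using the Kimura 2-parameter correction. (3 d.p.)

0.835

P = 937/2512 ≈ 0.37301 and Q = 137/2512 ≈ 0.054538.
Under the Kimura two-parameter model, d = −½ ln(1 − 2P − Q) − ¼ ln(1 − 2Q).
1 − 2P − Q = 0.199442, giving −½ ln(0.199442) = 0.806116.
1 − 2Q = 0.890924, giving −¼ ln(0.890924) = 0.028874.
d = 0.806116 + 0.028874 = 0.834990.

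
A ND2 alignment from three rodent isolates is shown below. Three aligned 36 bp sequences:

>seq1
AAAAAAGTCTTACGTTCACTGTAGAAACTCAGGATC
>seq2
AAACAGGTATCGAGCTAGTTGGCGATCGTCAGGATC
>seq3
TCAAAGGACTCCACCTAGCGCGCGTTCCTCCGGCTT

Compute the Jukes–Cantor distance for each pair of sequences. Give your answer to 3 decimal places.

d(seq1,seq2) = 0.608, d(seq1,seq3) = 1.128, d(seq2,seq3) = 0.608

seq1–seq2: 15/36 sites differ → p ≈ 0.416667, d = −0.75 ln(1 − 0.555556) = 0.608198 ≈ 0.608.
seq1–seq3: 21/36 sites differ → p ≈ 0.583333, d = −0.75 ln(1 − 0.777777) = 1.128055 ≈ 1.128.
seq2–seq3: 15/36 sites differ → p ≈ 0.416667, d = −0.75 ln(1 − 0.555556) = 0.608198 ≈ 0.608.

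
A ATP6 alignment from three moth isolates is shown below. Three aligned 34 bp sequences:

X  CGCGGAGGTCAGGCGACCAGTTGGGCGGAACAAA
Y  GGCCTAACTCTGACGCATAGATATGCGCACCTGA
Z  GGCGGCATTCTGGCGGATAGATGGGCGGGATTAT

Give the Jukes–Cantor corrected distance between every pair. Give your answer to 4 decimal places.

X–Y: 17/34 sites differ → p = 0.5, d = −0.75 ln(1 − 0.666667) = 0.823960 ≈ 0.8240.
X–Z: 13/34 sites differ → p ≈ 0.382353, d = −0.75 ln(1 − 0.509804) = 0.534712 ≈ 0.5347.
Y–Z: 14/34 sites differ → p ≈ 0.411765, d = −0.75 ln(1 − 0.54902) = 0.597249 ≈ 0.5972.

d(X,Y) = 0.8240, d(X,Z) = 0.5347, d(Y,Z) = 0.5972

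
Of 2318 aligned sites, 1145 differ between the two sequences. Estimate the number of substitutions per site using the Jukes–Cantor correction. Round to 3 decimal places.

0.806

p = 1145/2318 ≈ 0.49396.
d = −(3/4) ln(1 − 4p/3) = −0.75 ln(1 − 0.658613) = −0.75 ln(0.341387)
  = −0.75 × (-1.074739) = 0.806054 substitutions/site.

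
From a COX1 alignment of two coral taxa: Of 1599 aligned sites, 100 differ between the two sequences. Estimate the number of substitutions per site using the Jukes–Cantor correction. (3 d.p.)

p = 100/1599 ≈ 0.062539.
d = −(3/4) ln(1 − 4p/3) = −0.75 ln(1 − 0.083385) = −0.75 ln(0.916615)
  = −0.75 × (-0.087068) = 0.065301 substitutions/site.

0.065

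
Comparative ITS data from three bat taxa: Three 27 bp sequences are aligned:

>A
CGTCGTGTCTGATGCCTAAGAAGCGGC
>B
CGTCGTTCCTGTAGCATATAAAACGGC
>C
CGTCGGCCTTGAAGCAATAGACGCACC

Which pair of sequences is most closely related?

A–B: 8/27 differ, p = 0.296, d = 0.377.
A–C: 11/27 differ, p = 0.407, d = 0.588.
B–C: 12/27 differ, p = 0.444, d = 0.673.
The smallest distance is between A and B.

A and B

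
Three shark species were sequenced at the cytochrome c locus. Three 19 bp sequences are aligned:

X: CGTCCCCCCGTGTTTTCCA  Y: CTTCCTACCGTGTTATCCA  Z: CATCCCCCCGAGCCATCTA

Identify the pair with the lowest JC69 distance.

X–Y: 4/19 differ, p = 0.211, d = 0.247.
X–Z: 6/19 differ, p = 0.316, d = 0.410.
Y–Z: 7/19 differ, p = 0.368, d = 0.507.
The smallest distance is between X and Y.

X and Y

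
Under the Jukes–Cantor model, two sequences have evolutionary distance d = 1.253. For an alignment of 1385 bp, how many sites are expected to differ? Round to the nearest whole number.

Invert JC69: p = (3/4)(1 − e^(−4d/3)) = 0.75 × (1 − e^(-1.670667)) = 0.75 × (1 − 0.188122) = 0.608909.
Expected differing sites = pL ≈ 0.608909 × 1385 = 843.338965 ≈ 843.

843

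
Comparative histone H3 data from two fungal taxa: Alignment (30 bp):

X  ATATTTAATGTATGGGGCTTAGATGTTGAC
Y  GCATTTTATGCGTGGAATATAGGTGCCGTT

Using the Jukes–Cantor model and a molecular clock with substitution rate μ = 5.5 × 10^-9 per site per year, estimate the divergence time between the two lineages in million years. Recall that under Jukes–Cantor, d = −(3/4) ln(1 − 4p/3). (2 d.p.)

66.37

The sequences differ at 14 of 30 sites, so p = 14/30 ≈ 0.466667.
d = −(3/4) ln(1 − 4p/3) = −0.75 ln(1 − 0.622223) = −0.75 ln(0.377777)
  = −0.75 × (-0.973451) = 0.730088 substitutions/site.
Under a molecular clock d = 2μt, so t = d/(2μ) = 0.730088 / (2 × 5.5 × 10^-9) = 66.37 million years.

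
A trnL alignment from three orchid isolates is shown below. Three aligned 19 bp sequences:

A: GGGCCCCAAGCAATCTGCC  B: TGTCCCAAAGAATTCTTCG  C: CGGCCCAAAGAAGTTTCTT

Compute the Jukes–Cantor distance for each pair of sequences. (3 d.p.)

d(A,B) = 0.507, d(A,C) = 0.618, d(B,C) = 0.507

A–B: 7/19 sites differ → p ≈ 0.368421, d = −0.75 ln(1 − 0.491228) = 0.506816 ≈ 0.507.
A–C: 8/19 sites differ → p ≈ 0.421053, d = −0.75 ln(1 − 0.561404) = 0.618132 ≈ 0.618.
B–C: 7/19 sites differ → p ≈ 0.368421, d = −0.75 ln(1 − 0.491228) = 0.506816 ≈ 0.507.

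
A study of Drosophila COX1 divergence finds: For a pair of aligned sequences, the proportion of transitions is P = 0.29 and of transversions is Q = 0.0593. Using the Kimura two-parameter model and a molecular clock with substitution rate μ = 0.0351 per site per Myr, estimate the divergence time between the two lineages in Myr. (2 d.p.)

Under the Kimura two-parameter model, d = −½ ln(1 − 2P − Q) − ¼ ln(1 − 2Q).
1 − 2P − Q = 0.3607, giving −½ ln(0.3607) = 0.509854.
1 − 2Q = 0.8814, giving −¼ ln(0.8814) = 0.031561.
d = 0.509854 + 0.031561 = 0.541415.
Under a molecular clock d = 2μt, so t = d/(2μ) = 0.541415 / (2 × 0.0351) = 7.71 Myr.

7.71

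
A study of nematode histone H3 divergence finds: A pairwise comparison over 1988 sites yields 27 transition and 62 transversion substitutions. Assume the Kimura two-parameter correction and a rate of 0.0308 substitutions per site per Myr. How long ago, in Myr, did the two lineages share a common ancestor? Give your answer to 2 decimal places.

0.75

P = 27/1988 ≈ 0.013581 and Q = 62/1988 ≈ 0.031187.
Under the Kimura two-parameter model, d = −½ ln(1 − 2P − Q) − ¼ ln(1 − 2Q).
1 − 2P − Q = 0.941651, giving −½ ln(0.941651) = 0.030060.
1 − 2Q = 0.937626, giving −¼ ln(0.937626) = 0.016101.
d = 0.030060 + 0.016101 = 0.046161.
Under a molecular clock d = 2μt, so t = d/(2μ) = 0.046161 / (2 × 0.0308) = 0.75 Myr.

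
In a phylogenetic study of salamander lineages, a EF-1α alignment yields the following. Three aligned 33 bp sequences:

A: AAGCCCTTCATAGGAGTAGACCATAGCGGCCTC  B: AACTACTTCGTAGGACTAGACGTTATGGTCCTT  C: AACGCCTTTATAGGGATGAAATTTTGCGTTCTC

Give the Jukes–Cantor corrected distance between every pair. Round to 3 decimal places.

A–B: 11/33 sites differ → p ≈ 0.333333, d = −0.75 ln(1 − 0.444444) = 0.440839 ≈ 0.441.
A–C: 13/33 sites differ → p ≈ 0.393939, d = −0.75 ln(1 − 0.525252) = 0.558728 ≈ 0.559.
B–C: 15/33 sites differ → p ≈ 0.454545, d = −0.75 ln(1 − 0.60606) = 0.698667 ≈ 0.699.

d(A,B) = 0.441, d(A,C) = 0.559, d(B,C) = 0.699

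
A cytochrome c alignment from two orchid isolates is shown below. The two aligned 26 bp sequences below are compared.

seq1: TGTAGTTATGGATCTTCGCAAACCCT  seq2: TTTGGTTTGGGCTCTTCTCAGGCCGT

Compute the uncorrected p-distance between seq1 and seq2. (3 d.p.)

The sequences differ at 9 of 26 positions (sites 2, 4, 8, 9, 12, 18, 21, 22, 25).
p = 9/26 = 0.346153… ≈ 0.346 (to 3 d.p.).

0.346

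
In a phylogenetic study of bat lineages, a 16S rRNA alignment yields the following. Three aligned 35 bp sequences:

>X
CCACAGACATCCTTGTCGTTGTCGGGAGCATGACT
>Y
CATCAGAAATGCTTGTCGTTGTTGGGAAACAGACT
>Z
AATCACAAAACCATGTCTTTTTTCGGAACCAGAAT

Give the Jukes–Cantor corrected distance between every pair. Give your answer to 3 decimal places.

d(X,Y) = 0.315, d(X,Z) = 0.635, d(Y,Z) = 0.360

X–Y: 9/35 sites differ → p ≈ 0.257143, d = −0.75 ln(1 − 0.342857) = 0.314890 ≈ 0.315.
X–Z: 15/35 sites differ → p ≈ 0.428571, d = −0.75 ln(1 − 0.571428) = 0.635472 ≈ 0.635.
Y–Z: 10/35 sites differ → p ≈ 0.285714, d = −0.75 ln(1 − 0.380952) = 0.359679 ≈ 0.360.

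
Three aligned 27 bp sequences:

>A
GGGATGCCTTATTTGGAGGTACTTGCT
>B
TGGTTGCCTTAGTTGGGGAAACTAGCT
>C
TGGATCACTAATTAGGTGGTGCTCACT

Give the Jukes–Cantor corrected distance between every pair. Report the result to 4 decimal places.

A–B: 7/27 sites differ → p ≈ 0.259259, d = −0.75 ln(1 − 0.345679) = 0.318118 ≈ 0.3181.
A–C: 9/27 sites differ → p ≈ 0.333333, d = −0.75 ln(1 − 0.444444) = 0.440839 ≈ 0.4408.
B–C: 12/27 sites differ → p ≈ 0.444444, d = −0.75 ln(1 − 0.592592) = 0.673455 ≈ 0.6735.

d(A,B) = 0.3181, d(A,C) = 0.4408, d(B,C) = 0.6735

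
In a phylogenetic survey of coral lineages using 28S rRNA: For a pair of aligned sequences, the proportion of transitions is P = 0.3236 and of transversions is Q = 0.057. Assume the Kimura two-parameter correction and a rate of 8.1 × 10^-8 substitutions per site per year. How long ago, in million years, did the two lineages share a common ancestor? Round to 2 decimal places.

Under the Kimura two-parameter model, d = −½ ln(1 − 2P − Q) − ¼ ln(1 − 2Q).
1 − 2P − Q = 0.2958, giving −½ ln(0.2958) = 0.609036.
1 − 2Q = 0.886, giving −¼ ln(0.886) = 0.030260.
d = 0.609036 + 0.030260 = 0.639296.
Under a molecular clock d = 2μt, so t = d/(2μ) = 0.639296 / (2 × 8.1 × 10^-8) = 3.95 million years.

3.95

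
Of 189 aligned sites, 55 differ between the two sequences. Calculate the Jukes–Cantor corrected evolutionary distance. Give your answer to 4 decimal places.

p = 55/189 ≈ 0.291005.
d = −(3/4) ln(1 − 4p/3) = −0.75 ln(1 − 0.388007) = −0.75 ln(0.611993)
  = −0.75 × (-0.491034) = 0.368276 substitutions/site.

0.3683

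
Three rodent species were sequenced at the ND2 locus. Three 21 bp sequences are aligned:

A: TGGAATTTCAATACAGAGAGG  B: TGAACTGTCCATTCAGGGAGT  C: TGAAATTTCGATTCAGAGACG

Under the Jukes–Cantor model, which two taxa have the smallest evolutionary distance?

A–B: 7/21 differ, p = 0.333, d = 0.441.
A–C: 4/21 differ, p = 0.190, d = 0.220.
B–C: 6/21 differ, p = 0.286, d = 0.360.
The smallest distance is between A and C.

A and C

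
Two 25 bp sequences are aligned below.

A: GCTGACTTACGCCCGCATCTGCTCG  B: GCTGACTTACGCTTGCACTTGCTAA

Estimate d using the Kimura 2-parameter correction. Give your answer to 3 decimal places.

0.311

Of 25 sites, 5 differences are transitions and 1 are transversions, so P = 5/25 = 0.2 and Q = 1/25 = 0.04.
Under the Kimura two-parameter model, d = −½ ln(1 − 2P − Q) − ¼ ln(1 − 2Q).
1 − 2P − Q = 0.56, giving −½ ln(0.56) = 0.289909.
1 − 2Q = 0.92, giving −¼ ln(0.92) = 0.020845.
d = 0.289909 + 0.020845 = 0.310754.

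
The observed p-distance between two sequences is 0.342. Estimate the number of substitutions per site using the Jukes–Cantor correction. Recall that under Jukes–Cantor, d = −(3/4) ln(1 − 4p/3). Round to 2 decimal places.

0.46

d = −(3/4) ln(1 − 4p/3) = −0.75 ln(1 − 0.456) = −0.75 ln(0.544)
  = −0.75 × (-0.608806) = 0.456605 substitutions/site.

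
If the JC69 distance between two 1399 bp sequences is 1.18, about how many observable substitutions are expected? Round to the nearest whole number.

832

Invert JC69: p = (3/4)(1 − e^(−4d/3)) = 0.75 × (1 − e^(-1.573333)) = 0.75 × (1 − 0.207353) = 0.594485.
Expected differing sites = pL ≈ 0.594485 × 1399 = 831.684515 ≈ 832.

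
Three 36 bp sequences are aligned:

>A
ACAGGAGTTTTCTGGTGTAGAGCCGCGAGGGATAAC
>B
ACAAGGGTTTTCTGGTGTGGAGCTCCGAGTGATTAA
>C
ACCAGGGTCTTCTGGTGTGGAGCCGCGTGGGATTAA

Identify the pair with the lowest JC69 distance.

A–B: 8/36 differ, p = 0.222, d = 0.264.
A–C: 8/36 differ, p = 0.222, d = 0.264.
B–C: 6/36 differ, p = 0.167, d = 0.188.
The smallest distance is between B and C.

B and C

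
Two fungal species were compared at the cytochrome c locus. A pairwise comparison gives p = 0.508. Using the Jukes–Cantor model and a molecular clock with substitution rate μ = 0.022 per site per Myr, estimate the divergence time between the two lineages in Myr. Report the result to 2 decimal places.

d = −(3/4) ln(1 − 4p/3) = −0.75 ln(1 − 0.677333) = −0.75 ln(0.322667)
  = −0.75 × (-1.131134) = 0.848351 substitutions/site.
Under a molecular clock d = 2μt, so t = d/(2μ) = 0.848351 / (2 × 0.022) = 19.28 Myr.

19.28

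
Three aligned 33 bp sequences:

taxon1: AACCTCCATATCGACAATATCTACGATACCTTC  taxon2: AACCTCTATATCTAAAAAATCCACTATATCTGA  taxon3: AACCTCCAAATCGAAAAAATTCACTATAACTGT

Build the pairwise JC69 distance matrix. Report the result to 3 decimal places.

d(taxon1,taxon2) = 0.339, d(taxon1,taxon3) = 0.339, d(taxon2,taxon3) = 0.208

taxon1–taxon2: 9/33 sites differ → p ≈ 0.272727, d = −0.75 ln(1 − 0.363636) = 0.338988 ≈ 0.339.
taxon1–taxon3: 9/33 sites differ → p ≈ 0.272727, d = −0.75 ln(1 − 0.363636) = 0.338988 ≈ 0.339.
taxon2–taxon3: 6/33 sites differ → p ≈ 0.181818, d = −0.75 ln(1 − 0.242424) = 0.208224 ≈ 0.208.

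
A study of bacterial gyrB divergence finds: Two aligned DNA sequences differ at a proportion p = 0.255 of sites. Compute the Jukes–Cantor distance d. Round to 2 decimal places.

0.31

d = −(3/4) ln(1 − 4p/3) = −0.75 ln(1 − 0.34) = −0.75 ln(0.66)
  = −0.75 × (-0.415515) = 0.311636 substitutions/site.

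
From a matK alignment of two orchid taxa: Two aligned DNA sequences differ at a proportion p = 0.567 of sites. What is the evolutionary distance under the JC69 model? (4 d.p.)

d = −(3/4) ln(1 − 4p/3) = −0.75 ln(1 − 0.756) = −0.75 ln(0.244)
  = −0.75 × (-1.410587) = 1.057940 substitutions/site.

1.0579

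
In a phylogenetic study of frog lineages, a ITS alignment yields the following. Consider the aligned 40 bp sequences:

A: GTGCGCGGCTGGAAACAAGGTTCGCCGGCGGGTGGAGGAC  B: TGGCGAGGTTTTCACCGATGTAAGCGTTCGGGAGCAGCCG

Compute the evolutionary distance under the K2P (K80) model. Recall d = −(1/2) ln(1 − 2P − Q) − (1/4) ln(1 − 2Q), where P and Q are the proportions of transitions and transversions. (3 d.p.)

Of 40 sites, 2 differences are transitions and 18 are transversions, so P = 2/40 = 0.05 and Q = 18/40 = 0.45.
Under the Kimura two-parameter model, d = −½ ln(1 − 2P − Q) − ¼ ln(1 − 2Q).
1 − 2P − Q = 0.45, giving −½ ln(0.45) = 0.399254.
1 − 2Q = 0.1, giving −¼ ln(0.1) = 0.575646.
d = 0.399254 + 0.575646 = 0.974900.

0.975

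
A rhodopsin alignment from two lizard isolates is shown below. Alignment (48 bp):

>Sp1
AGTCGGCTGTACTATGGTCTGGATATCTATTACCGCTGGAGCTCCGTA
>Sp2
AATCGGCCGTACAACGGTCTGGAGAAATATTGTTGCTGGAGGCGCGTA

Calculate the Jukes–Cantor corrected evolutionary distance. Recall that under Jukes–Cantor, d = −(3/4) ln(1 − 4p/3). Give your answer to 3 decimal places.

The sequences differ at 13 of 48 sites, so p = 13/48 ≈ 0.270833.
d = −(3/4) ln(1 − 4p/3) = −0.75 ln(1 − 0.361111) = −0.75 ln(0.638889)
  = −0.75 × (-0.448025) = 0.336019 substitutions/site.

0.336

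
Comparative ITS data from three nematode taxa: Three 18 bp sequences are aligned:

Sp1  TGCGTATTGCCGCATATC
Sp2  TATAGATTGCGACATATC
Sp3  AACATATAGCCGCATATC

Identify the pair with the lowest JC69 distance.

Sp1 and Sp3

Sp1–Sp2: 6/18 differ, p = 0.333, d = 0.441.
Sp1–Sp3: 4/18 differ, p = 0.222, d = 0.264.
Sp2–Sp3: 6/18 differ, p = 0.333, d = 0.441.
The smallest distance is between Sp1 and Sp3.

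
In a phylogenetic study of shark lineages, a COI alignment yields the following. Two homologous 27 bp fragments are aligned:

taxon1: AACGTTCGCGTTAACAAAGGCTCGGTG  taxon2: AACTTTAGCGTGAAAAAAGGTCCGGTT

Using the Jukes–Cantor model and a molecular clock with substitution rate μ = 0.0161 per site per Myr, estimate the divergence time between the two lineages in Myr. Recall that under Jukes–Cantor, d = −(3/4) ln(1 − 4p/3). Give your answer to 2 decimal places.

The sequences differ at 7 of 27 sites (4, 7, 12, 15, 21, 22, 27), so p = 7/27 ≈ 0.259259.
d = −(3/4) ln(1 − 4p/3) = −0.75 ln(1 − 0.345679) = −0.75 ln(0.654321)
  = −0.75 × (-0.424157) = 0.318118 substitutions/site.
Under a molecular clock d = 2μt, so t = d/(2μ) = 0.318118 / (2 × 0.0161) = 9.88 Myr.

9.88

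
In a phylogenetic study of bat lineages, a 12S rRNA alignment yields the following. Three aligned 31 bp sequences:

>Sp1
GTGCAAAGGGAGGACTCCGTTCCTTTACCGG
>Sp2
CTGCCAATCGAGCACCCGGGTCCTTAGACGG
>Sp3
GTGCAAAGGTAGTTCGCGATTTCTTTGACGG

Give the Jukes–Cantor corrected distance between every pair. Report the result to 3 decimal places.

d(Sp1,Sp2) = 0.481, d(Sp1,Sp3) = 0.367, d(Sp2,Sp3) = 0.544

Sp1–Sp2: 11/31 sites differ → p ≈ 0.354839, d = −0.75 ln(1 − 0.473119) = 0.480585 ≈ 0.481.
Sp1–Sp3: 9/31 sites differ → p ≈ 0.290323, d = −0.75 ln(1 − 0.387097) = 0.367161 ≈ 0.367.
Sp2–Sp3: 12/31 sites differ → p ≈ 0.387097, d = −0.75 ln(1 − 0.516129) = 0.544453 ≈ 0.544.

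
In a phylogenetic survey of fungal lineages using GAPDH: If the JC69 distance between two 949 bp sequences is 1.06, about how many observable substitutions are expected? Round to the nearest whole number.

539

Invert JC69: p = (3/4)(1 − e^(−4d/3)) = 0.75 × (1 − e^(-1.413333)) = 0.75 × (1 − 0.243331) = 0.567502.
Expected differing sites = pL ≈ 0.567502 × 949 = 538.559398 ≈ 539.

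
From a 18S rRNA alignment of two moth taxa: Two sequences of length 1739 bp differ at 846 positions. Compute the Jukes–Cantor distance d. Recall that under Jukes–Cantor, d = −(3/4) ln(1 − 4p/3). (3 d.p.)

0.784

p = 846/1739 ≈ 0.486486.
d = −(3/4) ln(1 − 4p/3) = −0.75 ln(1 − 0.648648) = −0.75 ln(0.351352)
  = −0.75 × (-1.045967) = 0.784475 substitutions/site.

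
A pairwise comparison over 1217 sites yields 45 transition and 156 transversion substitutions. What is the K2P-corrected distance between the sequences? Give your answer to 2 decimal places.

0.19

P = 45/1217 ≈ 0.036976 and Q = 156/1217 ≈ 0.128184.
Under the Kimura two-parameter model, d = −½ ln(1 − 2P − Q) − ¼ ln(1 − 2Q).
1 − 2P − Q = 0.797864, giving −½ ln(0.797864) = 0.112909.
1 − 2Q = 0.743632, giving −¼ ln(0.743632) = 0.074052.
d = 0.112909 + 0.074052 = 0.186961.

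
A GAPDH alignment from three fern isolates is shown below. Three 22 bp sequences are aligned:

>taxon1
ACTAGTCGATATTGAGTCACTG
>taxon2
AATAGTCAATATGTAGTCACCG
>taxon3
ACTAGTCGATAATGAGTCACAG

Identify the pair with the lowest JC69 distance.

taxon1–taxon2: 5/22 differ, p = 0.227, d = 0.271.
taxon1–taxon3: 2/22 differ, p = 0.091, d = 0.097.
taxon2–taxon3: 6/22 differ, p = 0.273, d = 0.339.
The smallest distance is between taxon1 and taxon3.

taxon1 and taxon3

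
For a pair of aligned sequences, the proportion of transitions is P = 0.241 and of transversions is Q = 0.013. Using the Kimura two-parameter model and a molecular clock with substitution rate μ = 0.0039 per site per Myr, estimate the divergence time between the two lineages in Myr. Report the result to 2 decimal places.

Under the Kimura two-parameter model, d = −½ ln(1 − 2P − Q) − ¼ ln(1 − 2Q).
1 − 2P − Q = 0.505, giving −½ ln(0.505) = 0.341598.
1 − 2Q = 0.974, giving −¼ ln(0.974) = 0.006586.
d = 0.341598 + 0.006586 = 0.348184.
Under a molecular clock d = 2μt, so t = d/(2μ) = 0.348184 / (2 × 0.0039) = 44.64 Myr.

44.64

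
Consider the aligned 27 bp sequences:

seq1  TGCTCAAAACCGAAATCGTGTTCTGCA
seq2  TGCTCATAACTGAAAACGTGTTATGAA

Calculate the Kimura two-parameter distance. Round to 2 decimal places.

Of 27 sites, 1 differences are transitions and 4 are transversions, so P = 1/27 ≈ 0.037037 and Q = 4/27 ≈ 0.148148.
Under the Kimura two-parameter model, d = −½ ln(1 − 2P − Q) − ¼ ln(1 − 2Q).
1 − 2P − Q = 0.777778, giving −½ ln(0.777778) = 0.125657.
1 − 2Q = 0.703704, giving −¼ ln(0.703704) = 0.087849.
d = 0.125657 + 0.087849 = 0.213506.

0.21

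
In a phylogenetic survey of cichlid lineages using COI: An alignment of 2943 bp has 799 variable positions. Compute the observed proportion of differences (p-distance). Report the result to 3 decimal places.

0.271

p = 799/2943 = 0.271491… ≈ 0.271 (to 3 d.p.).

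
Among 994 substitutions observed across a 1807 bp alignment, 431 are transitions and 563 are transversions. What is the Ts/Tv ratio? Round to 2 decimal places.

R = 431/563 = 0.765541… ≈ 0.77 (to 2 d.p.).

0.77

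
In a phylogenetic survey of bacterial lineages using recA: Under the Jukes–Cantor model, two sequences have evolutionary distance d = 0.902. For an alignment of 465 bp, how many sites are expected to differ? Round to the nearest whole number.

Invert JC69: p = (3/4)(1 − e^(−4d/3)) = 0.75 × (1 − e^(-1.202667)) = 0.75 × (1 − 0.300392) = 0.524706.
Expected differing sites = pL ≈ 0.524706 × 465 = 243.98829 ≈ 244.

244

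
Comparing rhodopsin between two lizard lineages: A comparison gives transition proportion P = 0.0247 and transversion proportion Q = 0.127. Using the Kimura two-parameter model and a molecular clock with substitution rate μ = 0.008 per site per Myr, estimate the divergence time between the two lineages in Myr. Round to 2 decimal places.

Under the Kimura two-parameter model, d = −½ ln(1 − 2P − Q) − ¼ ln(1 − 2Q).
1 − 2P − Q = 0.8236, giving −½ ln(0.8236) = 0.097035.
1 − 2Q = 0.746, giving −¼ ln(0.746) = 0.073257.
d = 0.097035 + 0.073257 = 0.170292.
Under a molecular clock d = 2μt, so t = d/(2μ) = 0.170292 / (2 × 0.008) = 10.64 Myr.

10.64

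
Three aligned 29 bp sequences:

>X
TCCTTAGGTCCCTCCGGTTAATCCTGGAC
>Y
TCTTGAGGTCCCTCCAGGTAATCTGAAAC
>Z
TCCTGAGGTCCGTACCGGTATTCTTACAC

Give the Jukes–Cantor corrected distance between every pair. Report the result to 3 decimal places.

X–Y: 8/29 sites differ → p ≈ 0.275862, d = −0.75 ln(1 − 0.367816) = 0.343931 ≈ 0.344.
X–Z: 9/29 sites differ → p ≈ 0.310345, d = −0.75 ln(1 − 0.413793) = 0.400562 ≈ 0.401.
Y–Z: 7/29 sites differ → p ≈ 0.241379, d = −0.75 ln(1 − 0.321839) = 0.291278 ≈ 0.291.

d(X,Y) = 0.344, d(X,Z) = 0.401, d(Y,Z) = 0.291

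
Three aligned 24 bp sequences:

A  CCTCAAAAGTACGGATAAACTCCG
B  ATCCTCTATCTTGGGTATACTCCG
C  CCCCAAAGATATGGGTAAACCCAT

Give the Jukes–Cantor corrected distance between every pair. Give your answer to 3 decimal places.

d(A,B) = 0.824, d(A,C) = 0.441, d(B,C) = 0.961

A–B: 12/24 sites differ → p = 0.5, d = −0.75 ln(1 − 0.666667) = 0.823960 ≈ 0.824.
A–C: 8/24 sites differ → p ≈ 0.333333, d = −0.75 ln(1 − 0.444444) = 0.440839 ≈ 0.441.
B–C: 13/24 sites differ → p ≈ 0.541667, d = −0.75 ln(1 − 0.722223) = 0.960702 ≈ 0.961.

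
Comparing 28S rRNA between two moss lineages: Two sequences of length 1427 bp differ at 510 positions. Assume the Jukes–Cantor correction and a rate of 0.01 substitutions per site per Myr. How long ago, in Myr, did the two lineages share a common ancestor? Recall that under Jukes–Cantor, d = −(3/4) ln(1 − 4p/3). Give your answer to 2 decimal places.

24.27

p = 510/1427 ≈ 0.357393.
d = −(3/4) ln(1 − 4p/3) = −0.75 ln(1 − 0.476524) = −0.75 ln(0.523476)
  = −0.75 × (-0.647264) = 0.485448 substitutions/site.
Under a molecular clock d = 2μt, so t = d/(2μ) = 0.485448 / (2 × 0.01) = 24.27 Myr.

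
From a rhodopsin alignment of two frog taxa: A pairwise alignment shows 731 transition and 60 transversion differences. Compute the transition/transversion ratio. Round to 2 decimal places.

12.18

R = 731/60 = 12.183333… ≈ 12.18 (to 2 d.p.).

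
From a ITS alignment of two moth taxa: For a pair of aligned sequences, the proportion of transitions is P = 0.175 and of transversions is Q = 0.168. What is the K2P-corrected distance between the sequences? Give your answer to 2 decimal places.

0.47

Under the Kimura two-parameter model, d = −½ ln(1 − 2P − Q) − ¼ ln(1 − 2Q).
1 − 2P − Q = 0.482, giving −½ ln(0.482) = 0.364906.
1 − 2Q = 0.664, giving −¼ ln(0.664) = 0.102368.
d = 0.364906 + 0.102368 = 0.467274.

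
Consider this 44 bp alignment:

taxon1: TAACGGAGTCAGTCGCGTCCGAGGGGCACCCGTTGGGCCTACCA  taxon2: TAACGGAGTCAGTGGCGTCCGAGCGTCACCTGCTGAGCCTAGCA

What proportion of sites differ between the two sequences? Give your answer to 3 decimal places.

The sequences differ at 7 of 44 positions (sites 14, 24, 26, 31, 33, 36, 42).
p = 7/44 = 0.159090… ≈ 0.159 (to 3 d.p.).

0.159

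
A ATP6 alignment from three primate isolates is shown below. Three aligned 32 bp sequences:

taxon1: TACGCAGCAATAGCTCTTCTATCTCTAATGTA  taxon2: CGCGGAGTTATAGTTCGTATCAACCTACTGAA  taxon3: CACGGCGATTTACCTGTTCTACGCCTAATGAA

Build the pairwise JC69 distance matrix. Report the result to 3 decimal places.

taxon1–taxon2: 14/32 sites differ → p = 0.4375, d = −0.75 ln(1 − 0.583333) = 0.656601 ≈ 0.657.
taxon1–taxon3: 12/32 sites differ → p = 0.375, d = −0.75 ln(1 − 0.5) = 0.519860 ≈ 0.520.
taxon2–taxon3: 13/32 sites differ → p = 0.40625, d = −0.75 ln(1 − 0.541667) = 0.585119 ≈ 0.585.

d(taxon1,taxon2) = 0.657, d(taxon1,taxon3) = 0.520, d(taxon2,taxon3) = 0.585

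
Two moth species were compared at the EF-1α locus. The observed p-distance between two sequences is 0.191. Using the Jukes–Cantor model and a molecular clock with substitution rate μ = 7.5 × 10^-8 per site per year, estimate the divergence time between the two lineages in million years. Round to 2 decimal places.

1.47

d = −(3/4) ln(1 − 4p/3) = −0.75 ln(1 − 0.254667) = −0.75 ln(0.745333)
  = −0.75 × (-0.293924) = 0.220443 substitutions/site.
Under a molecular clock d = 2μt, so t = d/(2μ) = 0.220443 / (2 × 7.5 × 10^-8) = 1.47 million years.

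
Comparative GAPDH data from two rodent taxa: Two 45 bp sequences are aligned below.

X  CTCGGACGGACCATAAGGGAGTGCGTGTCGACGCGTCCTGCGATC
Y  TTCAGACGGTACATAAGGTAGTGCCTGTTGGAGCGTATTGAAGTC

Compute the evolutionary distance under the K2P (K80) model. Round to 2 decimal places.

Of 45 sites, 7 differences are transitions and 7 are transversions, so P = 7/45 ≈ 0.155556 and Q = 7/45 ≈ 0.155556.
Under the Kimura two-parameter model, d = −½ ln(1 − 2P − Q) − ¼ ln(1 − 2Q).
1 − 2P − Q = 0.533332, giving −½ ln(0.533332) = 0.314306.
1 − 2Q = 0.688888, giving −¼ ln(0.688888) = 0.093169.
d = 0.314306 + 0.093169 = 0.407475.

0.41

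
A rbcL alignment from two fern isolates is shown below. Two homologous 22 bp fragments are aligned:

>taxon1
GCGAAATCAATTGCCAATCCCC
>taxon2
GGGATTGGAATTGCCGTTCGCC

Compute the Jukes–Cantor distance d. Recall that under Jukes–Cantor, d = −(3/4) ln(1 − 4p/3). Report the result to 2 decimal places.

The sequences differ at 8 of 22 sites (2, 5, 6, 7, 8, 16, 17, 20), so p = 8/22 ≈ 0.363636.
d = −(3/4) ln(1 − 4p/3) = −0.75 ln(1 − 0.484848) = −0.75 ln(0.515152)
  = −0.75 × (-0.663293) = 0.497470 substitutions/site.

0.50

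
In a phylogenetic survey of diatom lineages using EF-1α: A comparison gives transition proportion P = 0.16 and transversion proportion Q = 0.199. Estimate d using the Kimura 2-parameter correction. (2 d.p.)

Under the Kimura two-parameter model, d = −½ ln(1 − 2P − Q) − ¼ ln(1 − 2Q).
1 − 2P − Q = 0.481, giving −½ ln(0.481) = 0.365944.
1 − 2Q = 0.602, giving −¼ ln(0.602) = 0.126874.
d = 0.365944 + 0.126874 = 0.492818.

0.49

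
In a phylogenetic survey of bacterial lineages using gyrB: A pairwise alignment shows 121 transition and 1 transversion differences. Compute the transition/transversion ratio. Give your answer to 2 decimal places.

121.00

R = 121/1 = 121.00.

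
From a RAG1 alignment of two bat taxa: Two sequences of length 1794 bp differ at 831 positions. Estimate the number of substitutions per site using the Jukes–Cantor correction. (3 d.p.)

0.721

p = 831/1794 ≈ 0.463211.
d = −(3/4) ln(1 − 4p/3) = −0.75 ln(1 − 0.617615) = −0.75 ln(0.382385)
  = −0.75 × (-0.961327) = 0.720995 substitutions/site.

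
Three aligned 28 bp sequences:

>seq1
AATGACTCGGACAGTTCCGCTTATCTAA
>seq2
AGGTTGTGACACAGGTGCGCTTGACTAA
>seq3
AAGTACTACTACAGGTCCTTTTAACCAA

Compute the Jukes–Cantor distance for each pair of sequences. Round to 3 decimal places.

seq1–seq2: 12/28 sites differ → p ≈ 0.428571, d = −0.75 ln(1 − 0.571428) = 0.635472 ≈ 0.635.
seq1–seq3: 10/28 sites differ → p ≈ 0.357143, d = −0.75 ln(1 − 0.476191) = 0.484971 ≈ 0.485.
seq2–seq3: 11/28 sites differ → p ≈ 0.392857, d = −0.75 ln(1 − 0.523809) = 0.556452 ≈ 0.556.

d(seq1,seq2) = 0.635, d(seq1,seq3) = 0.485, d(seq2,seq3) = 0.556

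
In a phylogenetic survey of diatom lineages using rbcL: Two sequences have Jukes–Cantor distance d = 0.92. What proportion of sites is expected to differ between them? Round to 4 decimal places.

p = (3/4)(1 − e^(−4d/3)) = 0.75 × (1 − e^(-1.226667)) = 0.75 × (1 − 0.293268) = 0.530049.

0.5300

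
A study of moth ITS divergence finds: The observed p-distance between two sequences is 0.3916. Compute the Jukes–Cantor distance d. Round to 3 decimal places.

d = −(3/4) ln(1 − 4p/3) = −0.75 ln(1 − 0.522133) = −0.75 ln(0.477867)
  = −0.75 × (-0.738423) = 0.553817 substitutions/site.

0.554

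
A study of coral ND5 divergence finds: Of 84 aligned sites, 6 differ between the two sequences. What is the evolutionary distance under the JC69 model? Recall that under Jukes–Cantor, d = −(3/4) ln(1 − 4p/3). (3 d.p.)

0.075

p = 6/84 ≈ 0.071429.
d = −(3/4) ln(1 − 4p/3) = −0.75 ln(1 − 0.095239) = −0.75 ln(0.904761)
  = −0.75 × (-0.100084) = 0.075063 substitutions/site.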